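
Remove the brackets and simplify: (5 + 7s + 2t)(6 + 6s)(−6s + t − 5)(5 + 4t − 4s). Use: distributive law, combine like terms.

−2100s − 2340st − 1050s² − 750t − 60t² − 750 − 2478s²t + 1308s³ − 228st² − 888s³t + 1008s⁴ − 168s²t² + 48t³ + 48st³

(5 + 7s + 2t)(6 + 6s)(−6s + t − 5)(5 + 4t − 4s)
= (30 + 30s + 42s + 42s² + 12t + 12st)(−6s + t − 5)(5 + 4t − 4s)    [distributive law]
= (30 + 72s + 42s² + 12t + 12st)(−6s + t − 5)(5 + 4t − 4s)    [combine like terms]
= (−180s + 30t − 150 − 432s² + 72st − 360s − 252s³ + 42s²t − 210s² − 72st + 12t² − 60t − 72s²t + 12st² − 60st)(5 + 4t − 4s)    [distributive law]
= (−540s − 30t − 150 − 642s² − 60st − 252s³ − 30s²t + 12t² + 12st²)(5 + 4t − 4s)    [combine like terms]
= −2700s − 2160st + 2160s² − 150t − 120t² + 120st − 750 − 600t + 600s − 3210s² − 2568s²t + 2568s³ − 300st − 240st² + 240s²t − 1260s³ − 1008s³t + 1008s⁴ − 150s²t − 120s²t² + 120s³t + 60t² + 48t³ − 48st² + 60st² + 48st³ − 48s²t²    [distributive law]
= −2100s − 2340st − 1050s² − 750t − 60t² − 750 − 2478s²t + 1308s³ − 228st² − 888s³t + 1008s⁴ − 168s²t² + 48t³ + 48st³    [combine like terms]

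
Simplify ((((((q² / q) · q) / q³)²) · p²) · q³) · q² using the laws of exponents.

p²q³

((((((q² / q) · q) / q³)²) · p²) · q³) · q²
= ((((((q² / q) · q)²) / ((q³)²)) · p²) · q³) · q²    [power of a quotient]
= ((((((q² / q)²) · (q²)) / ((q³)²)) · p²) · q³) · q²    [power of a product]
= (((((((q²)²) / (q²)) · (q²)) / ((q³)²)) · p²) · q³) · q²    [power of a quotient]
= (((((q⁴ / (q²)) · (q²)) / ((q³)²)) · p²) · q³) · q²    [power of a power]
= ((((q² · (q²)) / ((q³)²)) · p²) · q³) · q²    [quotient of powers]
= (((q⁴ / ((q³)²)) · p²) · q³) · q²    [product of powers]
= (((q⁴ / q⁶) · p²) · q³) · q²    [power of a power]
= ((q⁻² · p²) · q³) · q²    [quotient of powers]
= p²q³    [product of powers]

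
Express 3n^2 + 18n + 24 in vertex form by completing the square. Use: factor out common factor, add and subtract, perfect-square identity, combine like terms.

3n^2 + 18n + 24
= 3(n^2 + 6n) + 24    [factor out 3 from the n-terms]
= 3(n^2 + 6n + 9 - 9) + 24    [add and subtract 9 inside the bracket]
= 3(n + 3)^2 - 27 + 24    [perfect-square identity]
= 3(n + 3)^2 - 3    [combine constants]

3(n + 3)^2 - 3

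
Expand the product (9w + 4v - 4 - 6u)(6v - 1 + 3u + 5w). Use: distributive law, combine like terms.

(9w + 4v - 4 - 6u)(6v - 1 + 3u + 5w)
= 54vw - 9w + 27uw + 45w^2 + 24v^2 - 4v + 12uv + 20vw - 24v + 4 - 12u - 20w - 36uv + 6u - 18u^2 - 30uw    [distributive law]
= 74vw - 29w - 3uw + 45w^2 + 24v^2 - 28v - 24uv + 4 - 6u - 18u^2    [combine like terms]

74vw - 29w - 3uw + 45w^2 + 24v^2 - 28v - 24uv + 4 - 6u - 18u^2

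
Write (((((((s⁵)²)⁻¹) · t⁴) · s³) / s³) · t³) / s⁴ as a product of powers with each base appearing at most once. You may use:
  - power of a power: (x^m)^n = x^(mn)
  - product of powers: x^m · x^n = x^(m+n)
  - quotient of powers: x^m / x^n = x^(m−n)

s⁻¹⁴t⁷

(((((((s⁵)²)⁻¹) · t⁴) · s³) / s³) · t³) / s⁴
= ((((((s⁵)⁻²) · t⁴) · s³) / s³) · t³) / s⁴    [power of a power]
= ((((s⁻¹⁰ · t⁴) · s³) / s³) · t³) / s⁴    [power of a power]
= s⁻¹⁴t⁷    [quotient of powers; product of powers]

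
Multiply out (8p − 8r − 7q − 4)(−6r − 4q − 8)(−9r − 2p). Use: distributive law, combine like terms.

336pr^2 + 96p^2r + 140pqr + 64p^2q + 400pr + 128p^2 − 432r^3 − 666qr^2 − 792r^2 − 252q^2r − 56pq^2 − 648qr − 144pq − 288r − 64p

(8p − 8r − 7q − 4)(−6r − 4q − 8)(−9r − 2p)
= (−48pr − 32pq − 64p + 48r^2 + 32qr + 64r + 42qr + 28q^2 + 56q + 24r + 16q + 32)(−9r − 2p)    [distributive law]
= (−48pr − 32pq − 64p + 48r^2 + 74qr + 88r + 28q^2 + 72q + 32)(−9r − 2p)    [combine like terms]
= 432pr^2 + 96p^2r + 288pqr + 64p^2q + 576pr + 128p^2 − 432r^3 − 96pr^2 − 666qr^2 − 148pqr − 792r^2 − 176pr − 252q^2r − 56pq^2 − 648qr − 144pq − 288r − 64p    [distributive law]
= 336pr^2 + 96p^2r + 140pqr + 64p^2q + 400pr + 128p^2 − 432r^3 − 666qr^2 − 792r^2 − 252q^2r − 56pq^2 − 648qr − 144pq − 288r − 64p    [combine like terms]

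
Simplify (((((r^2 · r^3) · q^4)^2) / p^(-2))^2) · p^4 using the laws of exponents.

(((((r^2 · r^3) · q^4)^2) / p^(-2))^2) · p^4
= (((((r^2 · r^3) · q^4)^2)^2) / ((p^(-2))^2)) · p^4    [power of a quotient]
= ((((r^2 · r^3) · q^4)^4) / ((p^(-2))^2)) · p^4    [power of a power]
= ((((r^2 · r^3)^4) · ((q^4)^4)) / ((p^(-2))^2)) · p^4    [power of a product]
= (((((r^2)^4) · ((r^3)^4)) · ((q^4)^4)) / ((p^(-2))^2)) · p^4    [power of a product]
= (((r^8 · ((r^3)^4)) · ((q^4)^4)) / ((p^(-2))^2)) · p^4    [power of a power]
= (((r^8 · r^12) · ((q^4)^4)) / ((p^(-2))^2)) · p^4    [power of a power]
= ((r^20 · ((q^4)^4)) / ((p^(-2))^2)) · p^4    [product of powers]
= ((r^20 · q^16) / ((p^(-2))^2)) · p^4    [power of a power]
= ((r^20 · q^16) / p^(-4)) · p^4    [power of a power]
= p^8·q^16·r^20    [quotient of powers]

p^8·q^16·r^20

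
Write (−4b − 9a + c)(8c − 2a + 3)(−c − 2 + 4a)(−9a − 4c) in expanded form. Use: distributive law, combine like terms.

256abc² − 128bc³ − 428abc − 304bc² + 1096a²bc + 576a²b − 288a³b − 216ab − 96bc + 302a²c² − 352ac³ − 1107a²c − 577ac² + 2538a³c + 1296a³ − 648a⁴ − 486a² − 162ac + 32c⁴ + 76c³ + 24c²

(−4b − 9a + c)(8c − 2a + 3)(−c − 2 + 4a)(−9a − 4c)
= (−32bc + 8ab − 12b − 72ac + 18a² − 27a + 8c² − 2ac + 3c)(−c − 2 + 4a)(−9a − 4c)    [distributive law]
= (−32bc + 8ab − 12b − 74ac + 18a² − 27a + 8c² + 3c)(−c − 2 + 4a)(−9a − 4c)    [combine like terms]
= (32bc² + 64bc − 128abc − 8abc − 16ab + 32a²b + 12bc + 24b − 48ab + 74ac² + 148ac − 296a²c − 18a²c − 36a² + 72a³ + 27ac + 54a − 108a² − 8c³ − 16c² + 32ac² − 3c² − 6c + 12ac)(−9a − 4c)    [distributive law]
= (32bc² + 76bc − 136abc − 64ab + 32a²b + 24b + 106ac² + 187ac − 314a²c − 144a² + 72a³ + 54a − 8c³ − 19c² − 6c)(−9a − 4c)    [combine like terms]
= −288abc² − 128bc³ − 684abc − 304bc² + 1224a²bc + 544abc² + 576a²b + 256abc − 288a³b − 128a²bc − 216ab − 96bc − 954a²c² − 424ac³ − 1683a²c − 748ac² + 2826a³c + 1256a²c² + 1296a³ + 576a²c − 648a⁴ − 288a³c − 486a² − 216ac + 72ac³ + 32c⁴ + 171ac² + 76c³ + 54ac + 24c²    [distributive law]
= 256abc² − 128bc³ − 428abc − 304bc² + 1096a²bc + 576a²b − 288a³b − 216ab − 96bc + 302a²c² − 352ac³ − 1107a²c − 577ac² + 2538a³c + 1296a³ − 648a⁴ − 486a² − 162ac + 32c⁴ + 76c³ + 24c²    [combine like terms]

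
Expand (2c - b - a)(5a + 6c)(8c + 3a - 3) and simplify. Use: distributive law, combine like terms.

(2c - b - a)(5a + 6c)(8c + 3a - 3)
= (10ac + 12c^2 - 5ab - 6bc - 5a^2 - 6ac)(8c + 3a - 3)    [distributive law]
= (4ac + 12c^2 - 5ab - 6bc - 5a^2)(8c + 3a - 3)    [combine like terms]
= 32ac^2 + 12a^2c - 12ac + 96c^3 + 36ac^2 - 36c^2 - 40abc - 15a^2b + 15ab - 48bc^2 - 18abc + 18bc - 40a^2c - 15a^3 + 15a^2    [distributive law]
= 68ac^2 - 28a^2c - 12ac + 96c^3 - 36c^2 - 58abc - 15a^2b + 15ab - 48bc^2 + 18bc - 15a^3 + 15a^2    [combine like terms]

68ac^2 - 28a^2c - 12ac + 96c^3 - 36c^2 - 58abc - 15a^2b + 15ab - 48bc^2 + 18bc - 15a^3 + 15a^2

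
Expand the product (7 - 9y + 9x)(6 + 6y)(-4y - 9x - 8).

(7 - 9y + 9x)(6 + 6y)(-4y - 9x - 8)
= (42 + 42y - 54y - 54y² + 54x + 54xy)(-4y - 9x - 8)    [distributive law]
= (42 - 12y - 54y² + 54x + 54xy)(-4y - 9x - 8)    [combine like terms]
= -168y - 378x - 336 + 48y² + 108xy + 96y + 216y³ + 486xy² + 432y² - 216xy - 486x² - 432x - 216xy² - 486x²y - 432xy    [distributive law]
= -72y - 810x - 336 + 480y² - 540xy + 216y³ + 270xy² - 486x² - 486x²y    [combine like terms]

-72y - 810x - 336 + 480y² - 540xy + 216y³ + 270xy² - 486x² - 486x²y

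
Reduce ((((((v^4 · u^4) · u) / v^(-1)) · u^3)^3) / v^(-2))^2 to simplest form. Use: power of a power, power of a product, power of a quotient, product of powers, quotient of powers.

((((((v^4 · u^4) · u) / v^(-1)) · u^3)^3) / v^(-2))^2
= ((((((v^4 · u^4) · u) / v^(-1)) · u^3)^3)^2) / ((v^(-2))^2)    [power of a quotient]
= (((((v^4 · u^4) · u) / v^(-1)) · u^3)^6) / ((v^(-2))^2)    [power of a power]
= (((((v^4 · u^4) · u) / v^(-1))^6) · ((u^3)^6)) / ((v^(-2))^2)    [power of a product]
= (((((v^4 · u^4) · u)^6) / ((v^(-1))^6)) · ((u^3)^6)) / ((v^(-2))^2)    [power of a quotient]
= (((((v^4 · u^4)^6) · (u^6)) / ((v^(-1))^6)) · ((u^3)^6)) / ((v^(-2))^2)    [power of a product]
= ((((((v^4)^6) · ((u^4)^6)) · (u^6)) / ((v^(-1))^6)) · ((u^3)^6)) / ((v^(-2))^2)    [power of a product]
= ((((v^24 · ((u^4)^6)) · (u^6)) / ((v^(-1))^6)) · ((u^3)^6)) / ((v^(-2))^2)    [power of a power]
= ((((v^24 · u^24) · (u^6)) / ((v^(-1))^6)) · ((u^3)^6)) / ((v^(-2))^2)    [power of a power]
= ((((v^24 · u^24) · u^6) / v^(-6)) · ((u^3)^6)) / ((v^(-2))^2)    [power of a power]
= ((((v^24 · u^24) · u^6) / v^(-6)) · u^18) / ((v^(-2))^2)    [power of a power]
= ((((v^24 · u^24) · u^6) / v^(-6)) · u^18) / v^(-4)    [power of a power]
= u^48·v^34    [quotient of powers; product of powers]

u^48·v^34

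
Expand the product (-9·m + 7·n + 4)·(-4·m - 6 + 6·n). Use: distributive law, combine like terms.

36·m^2 + 38·m - 82·m·n - 18·n + 42·n^2 - 24

(-9·m + 7·n + 4)·(-4·m - 6 + 6·n)
= 36·m^2 + 54·m - 54·m·n - 28·m·n - 42·n + 42·n^2 - 16·m - 24 + 24·n    [distributive law]
= 36·m^2 + 38·m - 82·m·n - 18·n + 42·n^2 - 24    [combine like terms]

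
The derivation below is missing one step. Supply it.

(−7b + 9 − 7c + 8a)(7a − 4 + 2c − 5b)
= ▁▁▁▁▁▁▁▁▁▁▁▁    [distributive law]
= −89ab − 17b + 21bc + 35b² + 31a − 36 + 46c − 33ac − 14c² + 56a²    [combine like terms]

After distributive law, the bracketed line is:

−49ab + 28b − 14bc + 35b² + 63a − 36 + 18c − 45b − 49ac + 28c − 14c² + 35bc + 56a² − 32a + 16ac − 40ab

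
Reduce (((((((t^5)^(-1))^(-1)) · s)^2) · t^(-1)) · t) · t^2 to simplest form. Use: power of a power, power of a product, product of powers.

s^2·t^12

(((((((t^5)^(-1))^(-1)) · s)^2) · t^(-1)) · t) · t^2
= (((((((t^5)^(-1))^(-1))^2) · (s^2)) · t^(-1)) · t) · t^2    [power of a product]
= ((((((t^5)^(-1))^(-2)) · (s^2)) · t^(-1)) · t) · t^2    [power of a power]
= (((((t^5)^2) · (s^2)) · t^(-1)) · t) · t^2    [power of a power]
= (((t^10 · (s^2)) · t^(-1)) · t) · t^2    [power of a power]
= s^2·t^12    [product of powers]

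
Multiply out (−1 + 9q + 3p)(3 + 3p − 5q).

−3 + 6p + 32q + 12pq − 45q^2 + 9p^2

(−1 + 9q + 3p)(3 + 3p − 5q)
= −3 − 3p + 5q + 27q + 27pq − 45q^2 + 9p + 9p^2 − 15pq    [distributive law]
= −3 + 6p + 32q + 12pq − 45q^2 + 9p^2    [combine like terms]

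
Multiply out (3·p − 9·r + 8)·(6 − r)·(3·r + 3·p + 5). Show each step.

(3·p − 9·r + 8)·(6 − r)·(3·r + 3·p + 5)
= (18·p − 3·p·r − 54·r + 9·r² + 48 − 8·r)·(3·r + 3·p + 5)    [distributive law]
= (18·p − 3·p·r − 62·r + 9·r² + 48)·(3·r + 3·p + 5)    [combine like terms]
= 54·p·r + 54·p² + 90·p − 9·p·r² − 9·p²·r − 15·p·r − 186·r² − 186·p·r − 310·r + 27·r³ + 27·p·r² + 45·r² + 144·r + 144·p + 240    [distributive law]
= −147·p·r + 54·p² + 234·p + 18·p·r² − 9·p²·r − 141·r² − 166·r + 27·r³ + 240    [combine like terms]

−147·p·r + 54·p² + 234·p + 18·p·r² − 9·p²·r − 141·r² − 166·r + 27·r³ + 240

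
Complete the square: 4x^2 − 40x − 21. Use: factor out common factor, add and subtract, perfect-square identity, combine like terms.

4(x − 5)^2 − 121

4x^2 − 40x − 21
= 4(x^2 − 10x) − 21    [factor out 4 from the x-terms]
= 4(x^2 − 10x + 25 − 25) − 21    [add and subtract 25 inside the bracket]
= 4(x − 5)^2 − 100 − 21    [perfect-square identity]
= 4(x − 5)^2 − 121    [combine constants]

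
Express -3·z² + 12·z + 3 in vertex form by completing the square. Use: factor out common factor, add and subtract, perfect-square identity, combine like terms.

-3·z² + 12·z + 3
= -3(z² - 4·z) + 3    [factor out -3 from the z-terms]
= -3(z² - 4·z + 4 - 4) + 3    [add and subtract 4 inside the bracket]
= -3(z - 2)² + 12 + 3    [perfect-square identity]
= -3(z - 2)² + 15    [combine constants]

-3(z - 2)² + 15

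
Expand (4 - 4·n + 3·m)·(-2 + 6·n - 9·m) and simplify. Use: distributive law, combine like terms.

(4 - 4·n + 3·m)·(-2 + 6·n - 9·m)
= -8 + 24·n - 36·m + 8·n - 24·n^2 + 36·m·n - 6·m + 18·m·n - 27·m^2    [distributive law]
= -8 + 32·n - 42·m - 24·n^2 + 54·m·n - 27·m^2    [combine like terms]

-8 + 32·n - 42·m - 24·n^2 + 54·m·n - 27·m^2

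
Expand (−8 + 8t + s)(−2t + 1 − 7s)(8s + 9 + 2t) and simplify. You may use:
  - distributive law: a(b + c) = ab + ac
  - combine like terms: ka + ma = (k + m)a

(−8 + 8t + s)(−2t + 1 − 7s)(8s + 9 + 2t)
= (16t − 8 + 56s − 16t² + 8t − 56st − 2st + s − 7s²)(8s + 9 + 2t)    [distributive law]
= (24t − 8 + 57s − 16t² − 58st − 7s²)(8s + 9 + 2t)    [combine like terms]
= 192st + 216t + 48t² − 64s − 72 − 16t + 456s² + 513s + 114st − 128st² − 144t² − 32t³ − 464s²t − 522st − 116st² − 56s³ − 63s² − 14s²t    [distributive law]
= −216st + 200t − 96t² + 449s − 72 + 393s² − 244st² − 32t³ − 478s²t − 56s³    [combine like terms]

−216st + 200t − 96t² + 449s − 72 + 393s² − 244st² − 32t³ − 478s²t − 56s³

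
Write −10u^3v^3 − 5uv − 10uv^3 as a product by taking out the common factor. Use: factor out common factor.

5uv(−2u^2v^2 − 1 − 2v^2)

−10u^3v^3 − 5uv − 10uv^3
= 5(−2u^3v^3 − uv − 2uv^3)    [factor out 5]
= 5uv(−2u^2v^2 − 1 − 2v^2)    [factor out uv]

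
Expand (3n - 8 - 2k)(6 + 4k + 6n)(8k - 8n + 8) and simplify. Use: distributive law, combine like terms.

112kn + 384n^2 + 144n + 144kn^2 - 144n^3 - 736k - 384 - 416k^2 - 64k^3 + 64k^2n

(3n - 8 - 2k)(6 + 4k + 6n)(8k - 8n + 8)
= (18n + 12kn + 18n^2 - 48 - 32k - 48n - 12k - 8k^2 - 12kn)(8k - 8n + 8)    [distributive law]
= (-30n + 18n^2 - 48 - 44k - 8k^2)(8k - 8n + 8)    [combine like terms]
= -240kn + 240n^2 - 240n + 144kn^2 - 144n^3 + 144n^2 - 384k + 384n - 384 - 352k^2 + 352kn - 352k - 64k^3 + 64k^2n - 64k^2    [distributive law]
= 112kn + 384n^2 + 144n + 144kn^2 - 144n^3 - 736k - 384 - 416k^2 - 64k^3 + 64k^2n    [combine like terms]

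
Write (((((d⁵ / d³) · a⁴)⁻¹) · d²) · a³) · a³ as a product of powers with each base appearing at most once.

(((((d⁵ / d³) · a⁴)⁻¹) · d²) · a³) · a³
= (((((d⁵ / d³)⁻¹) · ((a⁴)⁻¹)) · d²) · a³) · a³    [power of a product]
= ((((((d⁵)⁻¹) / ((d³)⁻¹)) · ((a⁴)⁻¹)) · d²) · a³) · a³    [power of a quotient]
= ((((d⁻⁵ / ((d³)⁻¹)) · ((a⁴)⁻¹)) · d²) · a³) · a³    [power of a power]
= ((((d⁻⁵ / d⁻³) · ((a⁴)⁻¹)) · d²) · a³) · a³    [power of a power]
= (((d⁻² · ((a⁴)⁻¹)) · d²) · a³) · a³    [quotient of powers]
= (((d⁻² · a⁻⁴) · d²) · a³) · a³    [power of a power]
= a²    [product of powers]

a²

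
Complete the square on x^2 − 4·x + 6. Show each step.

x^2 − 4·x + 6
= x^2 − 4·x + 4 − 4 + 6    [add and subtract 4]
= (x − 2)^2 − 4 + 6    [perfect-square identity]
= (x − 2)^2 + 2    [combine constants]

(x − 2)^2 + 2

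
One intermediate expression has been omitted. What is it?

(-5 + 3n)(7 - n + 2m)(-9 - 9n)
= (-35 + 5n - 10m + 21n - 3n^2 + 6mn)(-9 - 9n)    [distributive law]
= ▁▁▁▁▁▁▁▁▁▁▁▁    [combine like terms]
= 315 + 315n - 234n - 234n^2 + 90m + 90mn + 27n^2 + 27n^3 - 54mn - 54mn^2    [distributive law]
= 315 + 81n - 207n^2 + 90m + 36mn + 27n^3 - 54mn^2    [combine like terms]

After combine like terms, the bracketed line is:

(-35 + 26n - 10m - 3n^2 + 6mn)(-9 - 9n)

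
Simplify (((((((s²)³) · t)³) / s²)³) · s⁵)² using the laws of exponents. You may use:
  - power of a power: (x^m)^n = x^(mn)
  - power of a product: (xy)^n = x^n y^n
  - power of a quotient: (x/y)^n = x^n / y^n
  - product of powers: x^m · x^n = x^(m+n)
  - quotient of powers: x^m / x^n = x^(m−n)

(((((((s²)³) · t)³) / s²)³) · s⁵)²
= (((((((s²)³) · t)³) / s²)³)²) · ((s⁵)²)    [power of a product]
= ((((((s²)³) · t)³) / s²)⁶) · ((s⁵)²)    [power of a power]
= ((((((s²)³) · t)³)⁶) / ((s²)⁶)) · ((s⁵)²)    [power of a quotient]
= (((((s²)³) · t)¹⁸) / ((s²)⁶)) · ((s⁵)²)    [power of a power]
= (((((s²)³)¹⁸) · (t¹⁸)) / ((s²)⁶)) · ((s⁵)²)    [power of a product]
= ((((s²)⁵⁴) · (t¹⁸)) / ((s²)⁶)) · ((s⁵)²)    [power of a power]
= ((s¹⁰⁸ · (t¹⁸)) / ((s²)⁶)) · ((s⁵)²)    [power of a power]
= ((s¹⁰⁸ · t¹⁸) / s¹²) · ((s⁵)²)    [power of a power]
= ((s¹⁰⁸ · t¹⁸) / s¹²) · s¹⁰    [power of a power]
= s¹⁰⁶t¹⁸    [quotient of powers; product of powers]

s¹⁰⁶t¹⁸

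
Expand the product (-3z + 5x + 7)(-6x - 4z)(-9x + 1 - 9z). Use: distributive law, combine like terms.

288x^2z + 628xz - 90xz^2 + 264z^2 - 108z^3 + 270x^3 + 348x^2 - 42x - 28z

(-3z + 5x + 7)(-6x - 4z)(-9x + 1 - 9z)
= (18xz + 12z^2 - 30x^2 - 20xz - 42x - 28z)(-9x + 1 - 9z)    [distributive law]
= (-2xz + 12z^2 - 30x^2 - 42x - 28z)(-9x + 1 - 9z)    [combine like terms]
= 18x^2z - 2xz + 18xz^2 - 108xz^2 + 12z^2 - 108z^3 + 270x^3 - 30x^2 + 270x^2z + 378x^2 - 42x + 378xz + 252xz - 28z + 252z^2    [distributive law]
= 288x^2z + 628xz - 90xz^2 + 264z^2 - 108z^3 + 270x^3 + 348x^2 - 42x - 28z    [combine like terms]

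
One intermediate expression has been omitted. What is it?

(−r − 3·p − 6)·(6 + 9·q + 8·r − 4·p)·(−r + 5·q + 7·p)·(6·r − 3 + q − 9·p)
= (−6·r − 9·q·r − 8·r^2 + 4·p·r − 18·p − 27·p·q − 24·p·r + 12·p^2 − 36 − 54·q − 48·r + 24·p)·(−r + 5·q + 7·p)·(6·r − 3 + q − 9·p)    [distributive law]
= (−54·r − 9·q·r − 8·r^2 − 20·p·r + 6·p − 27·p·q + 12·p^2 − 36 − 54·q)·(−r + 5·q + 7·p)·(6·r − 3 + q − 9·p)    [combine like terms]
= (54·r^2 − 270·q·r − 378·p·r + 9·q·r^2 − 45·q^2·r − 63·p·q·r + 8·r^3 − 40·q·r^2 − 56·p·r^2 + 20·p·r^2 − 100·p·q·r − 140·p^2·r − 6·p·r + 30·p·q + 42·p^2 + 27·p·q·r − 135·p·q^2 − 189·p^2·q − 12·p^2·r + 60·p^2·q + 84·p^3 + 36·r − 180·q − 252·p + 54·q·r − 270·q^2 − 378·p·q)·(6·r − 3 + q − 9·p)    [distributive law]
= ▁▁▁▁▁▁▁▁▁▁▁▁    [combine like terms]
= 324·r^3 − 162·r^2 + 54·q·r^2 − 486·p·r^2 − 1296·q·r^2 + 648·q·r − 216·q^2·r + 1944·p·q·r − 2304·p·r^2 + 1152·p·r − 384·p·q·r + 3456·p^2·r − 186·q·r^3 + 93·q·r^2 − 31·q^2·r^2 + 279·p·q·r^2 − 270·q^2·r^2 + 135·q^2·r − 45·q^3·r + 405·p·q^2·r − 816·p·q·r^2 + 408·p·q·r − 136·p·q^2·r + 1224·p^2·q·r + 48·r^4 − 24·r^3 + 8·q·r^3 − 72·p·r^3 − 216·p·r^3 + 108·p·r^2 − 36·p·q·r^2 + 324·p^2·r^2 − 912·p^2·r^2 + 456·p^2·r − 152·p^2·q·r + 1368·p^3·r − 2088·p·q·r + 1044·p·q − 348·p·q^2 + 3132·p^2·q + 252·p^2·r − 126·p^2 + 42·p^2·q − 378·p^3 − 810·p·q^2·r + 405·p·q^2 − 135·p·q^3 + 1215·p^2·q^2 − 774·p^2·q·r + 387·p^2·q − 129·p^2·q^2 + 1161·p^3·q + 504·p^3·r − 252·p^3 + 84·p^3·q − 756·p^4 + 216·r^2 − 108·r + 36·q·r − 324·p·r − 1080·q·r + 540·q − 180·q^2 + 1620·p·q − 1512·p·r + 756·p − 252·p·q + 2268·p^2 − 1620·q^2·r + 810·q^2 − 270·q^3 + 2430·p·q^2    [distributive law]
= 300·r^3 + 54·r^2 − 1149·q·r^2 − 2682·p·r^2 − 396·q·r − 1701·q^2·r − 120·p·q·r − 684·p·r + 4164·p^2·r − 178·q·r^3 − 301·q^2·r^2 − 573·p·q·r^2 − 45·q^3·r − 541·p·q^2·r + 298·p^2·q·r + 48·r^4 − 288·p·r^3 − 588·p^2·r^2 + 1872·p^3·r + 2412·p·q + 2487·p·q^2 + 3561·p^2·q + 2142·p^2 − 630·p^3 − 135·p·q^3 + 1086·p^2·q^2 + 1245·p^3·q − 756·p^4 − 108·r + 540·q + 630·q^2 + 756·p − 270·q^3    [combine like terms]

After combine like terms, the bracketed line is:

(54·r^2 − 216·q·r − 384·p·r − 31·q·r^2 − 45·q^2·r − 136·p·q·r + 8·r^3 − 36·p·r^2 − 152·p^2·r − 348·p·q + 42·p^2 − 135·p·q^2 − 129·p^2·q + 84·p^3 + 36·r − 180·q − 252·p − 270·q^2)·(6·r − 3 + q − 9·p)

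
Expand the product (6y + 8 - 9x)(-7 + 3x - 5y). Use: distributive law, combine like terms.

-82y + 63xy - 30y^2 - 56 + 87x - 27x^2

(6y + 8 - 9x)(-7 + 3x - 5y)
= -42y + 18xy - 30y^2 - 56 + 24x - 40y + 63x - 27x^2 + 45xy    [distributive law]
= -82y + 63xy - 30y^2 - 56 + 87x - 27x^2    [combine like terms]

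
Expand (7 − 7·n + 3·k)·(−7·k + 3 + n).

(7 − 7·n + 3·k)·(−7·k + 3 + n)
= −49·k + 21 + 7·n + 49·k·n − 21·n − 7·n² − 21·k² + 9·k + 3·k·n    [distributive law]
= −40·k + 21 − 14·n + 52·k·n − 7·n² − 21·k²    [combine like terms]

−40·k + 21 − 14·n + 52·k·n − 7·n² − 21·k²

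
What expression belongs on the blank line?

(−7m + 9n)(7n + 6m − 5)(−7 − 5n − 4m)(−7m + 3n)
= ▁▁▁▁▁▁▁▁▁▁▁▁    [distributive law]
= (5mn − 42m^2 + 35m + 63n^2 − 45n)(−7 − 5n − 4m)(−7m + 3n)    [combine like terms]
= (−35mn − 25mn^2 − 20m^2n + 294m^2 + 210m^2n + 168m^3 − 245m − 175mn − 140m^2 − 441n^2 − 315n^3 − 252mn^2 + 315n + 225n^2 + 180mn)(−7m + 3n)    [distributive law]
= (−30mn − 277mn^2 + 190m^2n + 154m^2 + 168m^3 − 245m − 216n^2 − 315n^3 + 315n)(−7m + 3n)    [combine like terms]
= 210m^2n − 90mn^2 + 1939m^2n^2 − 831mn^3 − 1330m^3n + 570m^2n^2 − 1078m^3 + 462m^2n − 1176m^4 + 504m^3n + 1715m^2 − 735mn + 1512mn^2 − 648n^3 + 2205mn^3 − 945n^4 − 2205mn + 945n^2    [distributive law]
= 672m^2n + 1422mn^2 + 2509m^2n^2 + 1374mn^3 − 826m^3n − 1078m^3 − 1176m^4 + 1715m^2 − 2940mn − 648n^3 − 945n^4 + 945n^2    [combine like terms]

After distributive law, the bracketed line is:

(−49mn − 42m^2 + 35m + 63n^2 + 54mn − 45n)(−7 − 5n − 4m)(−7m + 3n)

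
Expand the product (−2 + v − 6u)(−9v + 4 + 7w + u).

22v − 8 − 14w − 26u − 9v^2 + 7vw + 55uv − 42uw − 6u^2

(−2 + v − 6u)(−9v + 4 + 7w + u)
= 18v − 8 − 14w − 2u − 9v^2 + 4v + 7vw + uv + 54uv − 24u − 42uw − 6u^2    [distributive law]
= 22v − 8 − 14w − 26u − 9v^2 + 7vw + 55uv − 42uw − 6u^2    [combine like terms]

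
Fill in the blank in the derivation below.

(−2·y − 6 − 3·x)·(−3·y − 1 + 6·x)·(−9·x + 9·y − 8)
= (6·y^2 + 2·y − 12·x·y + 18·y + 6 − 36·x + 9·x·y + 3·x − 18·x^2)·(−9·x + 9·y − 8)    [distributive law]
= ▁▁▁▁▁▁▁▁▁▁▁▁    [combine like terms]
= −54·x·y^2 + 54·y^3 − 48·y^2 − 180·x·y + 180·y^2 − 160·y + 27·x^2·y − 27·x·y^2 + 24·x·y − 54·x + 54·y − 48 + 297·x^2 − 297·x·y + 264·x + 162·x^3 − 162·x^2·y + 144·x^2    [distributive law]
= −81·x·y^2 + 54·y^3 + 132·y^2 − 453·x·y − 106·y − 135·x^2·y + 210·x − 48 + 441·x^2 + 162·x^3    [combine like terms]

By combine like terms:

(6·y^2 + 20·y − 3·x·y + 6 − 33·x − 18·x^2)·(−9·x + 9·y − 8)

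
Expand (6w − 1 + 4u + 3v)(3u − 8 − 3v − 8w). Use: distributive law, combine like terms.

(6w − 1 + 4u + 3v)(3u − 8 − 3v − 8w)
= 18uw − 48w − 18vw − 48w² − 3u + 8 + 3v + 8w + 12u² − 32u − 12uv − 32uw + 9uv − 24v − 9v² − 24vw    [distributive law]
= −14uw − 40w − 42vw − 48w² − 35u + 8 − 21v + 12u² − 3uv − 9v²    [combine like terms]

−14uw − 40w − 42vw − 48w² − 35u + 8 − 21v + 12u² − 3uv − 9v²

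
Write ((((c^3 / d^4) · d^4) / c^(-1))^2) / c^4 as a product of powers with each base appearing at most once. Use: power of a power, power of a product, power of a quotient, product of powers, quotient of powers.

((((c^3 / d^4) · d^4) / c^(-1))^2) / c^4
= ((((c^3 / d^4) · d^4)^2) / ((c^(-1))^2)) / c^4    [power of a quotient]
= ((((c^3 / d^4)^2) · ((d^4)^2)) / ((c^(-1))^2)) / c^4    [power of a product]
= (((((c^3)^2) / ((d^4)^2)) · ((d^4)^2)) / ((c^(-1))^2)) / c^4    [power of a quotient]
= (((c^6 / ((d^4)^2)) · ((d^4)^2)) / ((c^(-1))^2)) / c^4    [power of a power]
= (((c^6 / d^8) · ((d^4)^2)) / ((c^(-1))^2)) / c^4    [power of a power]
= (((c^6 / d^8) · d^8) / ((c^(-1))^2)) / c^4    [power of a power]
= (((c^6 / d^8) · d^8) / c^(-2)) / c^4    [power of a power]
= c^4    [quotient of powers; product of powers]

c^4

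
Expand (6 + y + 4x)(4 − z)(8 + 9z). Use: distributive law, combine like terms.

192 + 168z − 54z^2 + 32y + 28yz − 9yz^2 + 128x + 112xz − 36xz^2

(6 + y + 4x)(4 − z)(8 + 9z)
= (24 − 6z + 4y − yz + 16x − 4xz)(8 + 9z)    [distributive law]
= 192 + 216z − 48z − 54z^2 + 32y + 36yz − 8yz − 9yz^2 + 128x + 144xz − 32xz − 36xz^2    [distributive law]
= 192 + 168z − 54z^2 + 32y + 28yz − 9yz^2 + 128x + 112xz − 36xz^2    [combine like terms]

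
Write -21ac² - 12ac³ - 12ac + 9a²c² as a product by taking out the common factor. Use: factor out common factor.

3ac(-7c - 4c² - 4 + 3ac)

-21ac² - 12ac³ - 12ac + 9a²c²
= 3(-7ac² - 4ac³ - 4ac + 3a²c²)    [factor out 3]
= 3ac(-7c - 4c² - 4 + 3ac)    [factor out ac]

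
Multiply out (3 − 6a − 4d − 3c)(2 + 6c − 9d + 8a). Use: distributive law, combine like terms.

6 + 12c − 35d + 12a − 60ac + 22ad − 48a² + 3cd + 36d² − 18c²

(3 − 6a − 4d − 3c)(2 + 6c − 9d + 8a)
= 6 + 18c − 27d + 24a − 12a − 36ac + 54ad − 48a² − 8d − 24cd + 36d² − 32ad − 6c − 18c² + 27cd − 24ac    [distributive law]
= 6 + 12c − 35d + 12a − 60ac + 22ad − 48a² + 3cd + 36d² − 18c²    [combine like terms]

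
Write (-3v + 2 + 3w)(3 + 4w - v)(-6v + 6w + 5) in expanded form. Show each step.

81v² - 243vw - 91v + 108v²w - 162vw² - 18v³ + 121w + 30 + 162w² + 72w³

(-3v + 2 + 3w)(3 + 4w - v)(-6v + 6w + 5)
= (-9v - 12vw + 3v² + 6 + 8w - 2v + 9w + 12w² - 3vw)(-6v + 6w + 5)    [distributive law]
= (-11v - 15vw + 3v² + 6 + 17w + 12w²)(-6v + 6w + 5)    [combine like terms]
= 66v² - 66vw - 55v + 90v²w - 90vw² - 75vw - 18v³ + 18v²w + 15v² - 36v + 36w + 30 - 102vw + 102w² + 85w - 72vw² + 72w³ + 60w²    [distributive law]
= 81v² - 243vw - 91v + 108v²w - 162vw² - 18v³ + 121w + 30 + 162w² + 72w³    [combine like terms]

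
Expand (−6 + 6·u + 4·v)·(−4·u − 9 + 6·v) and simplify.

−30·u + 54 − 72·v − 24·u² + 20·u·v + 24·v²

(−6 + 6·u + 4·v)·(−4·u − 9 + 6·v)
= 24·u + 54 − 36·v − 24·u² − 54·u + 36·u·v − 16·u·v − 36·v + 24·v²    [distributive law]
= −30·u + 54 − 72·v − 24·u² + 20·u·v + 24·v²    [combine like terms]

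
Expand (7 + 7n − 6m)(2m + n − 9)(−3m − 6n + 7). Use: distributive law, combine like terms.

(7 + 7n − 6m)(2m + n − 9)(−3m − 6n + 7)
= (14m + 7n − 63 + 14mn + 7n² − 63n − 12m² − 6mn + 54m)(−3m − 6n + 7)    [distributive law]
= (68m − 56n − 63 + 8mn + 7n² − 12m²)(−3m − 6n + 7)    [combine like terms]
= −204m² − 408mn + 476m + 168mn + 336n² − 392n + 189m + 378n − 441 − 24m²n − 48mn² + 56mn − 21mn² − 42n³ + 49n² + 36m³ + 72m²n − 84m²    [distributive law]
= −288m² − 184mn + 665m + 385n² − 14n − 441 + 48m²n − 69mn² − 42n³ + 36m³    [combine like terms]

−288m² − 184mn + 665m + 385n² − 14n − 441 + 48m²n − 69mn² − 42n³ + 36m³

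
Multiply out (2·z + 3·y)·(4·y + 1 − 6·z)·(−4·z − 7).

40·y·z^2 + 58·y·z + 76·z^2 − 14·z + 48·z^3 − 48·y^2·z − 84·y^2 − 21·y

(2·z + 3·y)·(4·y + 1 − 6·z)·(−4·z − 7)
= (8·y·z + 2·z − 12·z^2 + 12·y^2 + 3·y − 18·y·z)·(−4·z − 7)    [distributive law]
= (−10·y·z + 2·z − 12·z^2 + 12·y^2 + 3·y)·(−4·z − 7)    [combine like terms]
= 40·y·z^2 + 70·y·z − 8·z^2 − 14·z + 48·z^3 + 84·z^2 − 48·y^2·z − 84·y^2 − 12·y·z − 21·y    [distributive law]
= 40·y·z^2 + 58·y·z + 76·z^2 − 14·z + 48·z^3 − 48·y^2·z − 84·y^2 − 21·y    [combine like terms]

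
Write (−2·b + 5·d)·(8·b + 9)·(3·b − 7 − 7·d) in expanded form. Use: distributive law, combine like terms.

−48·b^3 + 58·b^2 + 232·b^2·d + 126·b − 19·b·d − 280·b·d^2 − 315·d − 315·d^2

(−2·b + 5·d)·(8·b + 9)·(3·b − 7 − 7·d)
= (−16·b^2 − 18·b + 40·b·d + 45·d)·(3·b − 7 − 7·d)    [distributive law]
= −48·b^3 + 112·b^2 + 112·b^2·d − 54·b^2 + 126·b + 126·b·d + 120·b^2·d − 280·b·d − 280·b·d^2 + 135·b·d − 315·d − 315·d^2    [distributive law]
= −48·b^3 + 58·b^2 + 232·b^2·d + 126·b − 19·b·d − 280·b·d^2 − 315·d − 315·d^2    [combine like terms]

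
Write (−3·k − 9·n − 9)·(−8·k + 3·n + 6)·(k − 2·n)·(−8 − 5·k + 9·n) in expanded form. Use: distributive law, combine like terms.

−462·k^3 − 120·k^4 + 141·k^3·n + 1311·k^2·n + 900·k^2·n^2 − 1287·k·n^2 − 1647·k·n^3 − 162·k^2 + 486·k·n + 1026·n^3 + 486·n^4 − 324·n^2 + 432·k − 864·n

(−3·k − 9·n − 9)·(−8·k + 3·n + 6)·(k − 2·n)·(−8 − 5·k + 9·n)
= (24·k^2 − 9·k·n − 18·k + 72·k·n − 27·n^2 − 54·n + 72·k − 27·n − 54)·(k − 2·n)·(−8 − 5·k + 9·n)    [distributive law]
= (24·k^2 + 63·k·n + 54·k − 27·n^2 − 81·n − 54)·(k − 2·n)·(−8 − 5·k + 9·n)    [combine like terms]
= (24·k^3 − 48·k^2·n + 63·k^2·n − 126·k·n^2 + 54·k^2 − 108·k·n − 27·k·n^2 + 54·n^3 − 81·k·n + 162·n^2 − 54·k + 108·n)·(−8 − 5·k + 9·n)    [distributive law]
= (24·k^3 + 15·k^2·n − 153·k·n^2 + 54·k^2 − 189·k·n + 54·n^3 + 162·n^2 − 54·k + 108·n)·(−8 − 5·k + 9·n)    [combine like terms]
= −192·k^3 − 120·k^4 + 216·k^3·n − 120·k^2·n − 75·k^3·n + 135·k^2·n^2 + 1224·k·n^2 + 765·k^2·n^2 − 1377·k·n^3 − 432·k^2 − 270·k^3 + 486·k^2·n + 1512·k·n + 945·k^2·n − 1701·k·n^2 − 432·n^3 − 270·k·n^3 + 486·n^4 − 1296·n^2 − 810·k·n^2 + 1458·n^3 + 432·k + 270·k^2 − 486·k·n − 864·n − 540·k·n + 972·n^2    [distributive law]
= −462·k^3 − 120·k^4 + 141·k^3·n + 1311·k^2·n + 900·k^2·n^2 − 1287·k·n^2 − 1647·k·n^3 − 162·k^2 + 486·k·n + 1026·n^3 + 486·n^4 − 324·n^2 + 432·k − 864·n    [combine like terms]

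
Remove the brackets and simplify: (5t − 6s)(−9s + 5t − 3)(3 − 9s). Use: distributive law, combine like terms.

(5t − 6s)(−9s + 5t − 3)(3 − 9s)
= (−45st + 25t² − 15t + 54s² − 30st + 18s)(3 − 9s)    [distributive law]
= (−75st + 25t² − 15t + 54s² + 18s)(3 − 9s)    [combine like terms]
= −225st + 675s²t + 75t² − 225st² − 45t + 135st + 162s² − 486s³ + 54s − 162s²    [distributive law]
= −90st + 675s²t + 75t² − 225st² − 45t − 486s³ + 54s    [combine like terms]

−90st + 675s²t + 75t² − 225st² − 45t − 486s³ + 54s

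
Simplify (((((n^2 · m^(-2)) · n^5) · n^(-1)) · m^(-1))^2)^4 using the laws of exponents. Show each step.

(((((n^2 · m^(-2)) · n^5) · n^(-1)) · m^(-1))^2)^4
= ((((n^2 · m^(-2)) · n^5) · n^(-1)) · m^(-1))^8    [power of a power]
= ((((n^2 · m^(-2)) · n^5) · n^(-1))^8) · ((m^(-1))^8)    [power of a product]
= ((((n^2 · m^(-2)) · n^5)^8) · ((n^(-1))^8)) · ((m^(-1))^8)    [power of a product]
= ((((n^2 · m^(-2))^8) · ((n^5)^8)) · ((n^(-1))^8)) · ((m^(-1))^8)    [power of a product]
= (((((n^2)^8) · ((m^(-2))^8)) · ((n^5)^8)) · ((n^(-1))^8)) · ((m^(-1))^8)    [power of a product]
= (((n^16 · ((m^(-2))^8)) · ((n^5)^8)) · ((n^(-1))^8)) · ((m^(-1))^8)    [power of a power]
= (((n^16 · m^(-16)) · ((n^5)^8)) · ((n^(-1))^8)) · ((m^(-1))^8)    [power of a power]
= (((n^16 · m^(-16)) · n^40) · ((n^(-1))^8)) · ((m^(-1))^8)    [power of a power]
= (((n^16 · m^(-16)) · n^40) · n^(-8)) · ((m^(-1))^8)    [power of a power]
= (((n^16 · m^(-16)) · n^40) · n^(-8)) · m^(-8)    [power of a power]
= m^(-24)·n^48    [product of powers]

m^(-24)·n^48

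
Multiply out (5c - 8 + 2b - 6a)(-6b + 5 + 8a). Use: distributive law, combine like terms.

(5c - 8 + 2b - 6a)(-6b + 5 + 8a)
= -30bc + 25c + 40ac + 48b - 40 - 64a - 12b² + 10b + 16ab + 36ab - 30a - 48a²    [distributive law]
= -30bc + 25c + 40ac + 58b - 40 - 94a - 12b² + 52ab - 48a²    [combine like terms]

-30bc + 25c + 40ac + 58b - 40 - 94a - 12b² + 52ab - 48a²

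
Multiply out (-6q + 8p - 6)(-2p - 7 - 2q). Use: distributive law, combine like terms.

(-6q + 8p - 6)(-2p - 7 - 2q)
= 12pq + 42q + 12q^2 - 16p^2 - 56p - 16pq + 12p + 42 + 12q    [distributive law]
= -4pq + 54q + 12q^2 - 16p^2 - 44p + 42    [combine like terms]

-4pq + 54q + 12q^2 - 16p^2 - 44p + 42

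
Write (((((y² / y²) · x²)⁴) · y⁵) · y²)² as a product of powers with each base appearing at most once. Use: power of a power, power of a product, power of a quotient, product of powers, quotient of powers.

x¹⁶·y¹⁴

(((((y² / y²) · x²)⁴) · y⁵) · y²)²
= (((((y² / y²) · x²)⁴) · y⁵)²) · ((y²)²)    [power of a product]
= (((((y² / y²) · x²)⁴)²) · ((y⁵)²)) · ((y²)²)    [power of a product]
= ((((y² / y²) · x²)⁸) · ((y⁵)²)) · ((y²)²)    [power of a power]
= ((((y² / y²)⁸) · ((x²)⁸)) · ((y⁵)²)) · ((y²)²)    [power of a product]
= (((((y²)⁸) / ((y²)⁸)) · ((x²)⁸)) · ((y⁵)²)) · ((y²)²)    [power of a quotient]
= (((y¹⁶ / ((y²)⁸)) · ((x²)⁸)) · ((y⁵)²)) · ((y²)²)    [power of a power]
= (((y¹⁶ / y¹⁶) · ((x²)⁸)) · ((y⁵)²)) · ((y²)²)    [power of a power]
= ((y⁰ · ((x²)⁸)) · ((y⁵)²)) · ((y²)²)    [quotient of powers]
= ((y⁰ · x¹⁶) · ((y⁵)²)) · ((y²)²)    [power of a power]
= ((y⁰ · x¹⁶) · y¹⁰) · ((y²)²)    [power of a power]
= ((y⁰ · x¹⁶) · y¹⁰) · y⁴    [power of a power]
= x¹⁶·y¹⁴    [product of powers]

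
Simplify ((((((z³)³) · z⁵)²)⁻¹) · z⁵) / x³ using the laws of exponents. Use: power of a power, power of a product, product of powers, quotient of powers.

x⁻³·z⁻²³

((((((z³)³) · z⁵)²)⁻¹) · z⁵) / x³
= (((((z³)³) · z⁵)⁻²) · z⁵) / x³    [power of a power]
= (((((z³)³)⁻²) · ((z⁵)⁻²)) · z⁵) / x³    [power of a product]
= ((((z³)⁻⁶) · ((z⁵)⁻²)) · z⁵) / x³    [power of a power]
= ((z⁻¹⁸ · ((z⁵)⁻²)) · z⁵) / x³    [power of a power]
= ((z⁻¹⁸ · z⁻¹⁰) · z⁵) / x³    [power of a power]
= (z⁻²⁸ · z⁵) / x³    [product of powers]
= z⁻²³ / x³    [product of powers]
= x⁻³·z⁻²³    [quotient of powers]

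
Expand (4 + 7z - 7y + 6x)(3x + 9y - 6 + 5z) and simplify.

(4 + 7z - 7y + 6x)(3x + 9y - 6 + 5z)
= 12x + 36y - 24 + 20z + 21xz + 63yz - 42z + 35z² - 21xy - 63y² + 42y - 35yz + 18x² + 54xy - 36x + 30xz    [distributive law]
= -24x + 78y - 24 - 22z + 51xz + 28yz + 35z² + 33xy - 63y² + 18x²    [combine like terms]

-24x + 78y - 24 - 22z + 51xz + 28yz + 35z² + 33xy - 63y² + 18x²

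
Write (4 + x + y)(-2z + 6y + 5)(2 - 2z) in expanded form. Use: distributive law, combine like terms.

-56z + 16z² + 58y - 62yz + 40 - 14xz + 4xz² + 12xy - 12xyz + 10x + 4yz² + 12y² - 12y²z

(4 + x + y)(-2z + 6y + 5)(2 - 2z)
= (-8z + 24y + 20 - 2xz + 6xy + 5x - 2yz + 6y² + 5y)(2 - 2z)    [distributive law]
= (-8z + 29y + 20 - 2xz + 6xy + 5x - 2yz + 6y²)(2 - 2z)    [combine like terms]
= -16z + 16z² + 58y - 58yz + 40 - 40z - 4xz + 4xz² + 12xy - 12xyz + 10x - 10xz - 4yz + 4yz² + 12y² - 12y²z    [distributive law]
= -56z + 16z² + 58y - 62yz + 40 - 14xz + 4xz² + 12xy - 12xyz + 10x + 4yz² + 12y² - 12y²z    [combine like terms]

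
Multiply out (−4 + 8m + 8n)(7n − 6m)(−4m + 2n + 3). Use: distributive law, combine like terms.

184mn + 112n² − 84n − 240m² + 72m − 128m²n − 208mn² + 192m³ + 112n³

(−4 + 8m + 8n)(7n − 6m)(−4m + 2n + 3)
= (−28n + 24m + 56mn − 48m² + 56n² − 48mn)(−4m + 2n + 3)    [distributive law]
= (−28n + 24m + 8mn − 48m² + 56n²)(−4m + 2n + 3)    [combine like terms]
= 112mn − 56n² − 84n − 96m² + 48mn + 72m − 32m²n + 16mn² + 24mn + 192m³ − 96m²n − 144m² − 224mn² + 112n³ + 168n²    [distributive law]
= 184mn + 112n² − 84n − 240m² + 72m − 128m²n − 208mn² + 192m³ + 112n³    [combine like terms]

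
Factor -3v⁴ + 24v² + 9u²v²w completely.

-3v⁴ + 24v² + 9u²v²w
= 3(-v⁴ + 8v² + 3u²v²w)    [factor out 3]
= 3v²(-v² + 8 + 3u²w)    [factor out v²]

3v²(-v² + 8 + 3u²w)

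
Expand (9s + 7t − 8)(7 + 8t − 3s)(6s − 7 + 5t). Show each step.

711s² − 945s − 12st + 171s²t + 591st² − 162s³ − 175t − 467t² + 280t³ + 392

(9s + 7t − 8)(7 + 8t − 3s)(6s − 7 + 5t)
= (63s + 72st − 27s² + 49t + 56t² − 21st − 56 − 64t + 24s)(6s − 7 + 5t)    [distributive law]
= (87s + 51st − 27s² − 15t + 56t² − 56)(6s − 7 + 5t)    [combine like terms]
= 522s² − 609s + 435st + 306s²t − 357st + 255st² − 162s³ + 189s² − 135s²t − 90st + 105t − 75t² + 336st² − 392t² + 280t³ − 336s + 392 − 280t    [distributive law]
= 711s² − 945s − 12st + 171s²t + 591st² − 162s³ − 175t − 467t² + 280t³ + 392    [combine like terms]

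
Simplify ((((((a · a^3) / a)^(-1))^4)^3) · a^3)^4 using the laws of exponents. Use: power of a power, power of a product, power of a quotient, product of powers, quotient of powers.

((((((a · a^3) / a)^(-1))^4)^3) · a^3)^4
= ((((((a · a^3) / a)^(-1))^4)^3)^4) · ((a^3)^4)    [power of a product]
= (((((a · a^3) / a)^(-1))^4)^12) · ((a^3)^4)    [power of a power]
= ((((a · a^3) / a)^(-1))^48) · ((a^3)^4)    [power of a power]
= (((a · a^3) / a)^(-48)) · ((a^3)^4)    [power of a power]
= (((a · a^3)^(-48)) / (a^(-48))) · ((a^3)^4)    [power of a quotient]
= (((a^(-48)) · ((a^3)^(-48))) / (a^(-48))) · ((a^3)^4)    [power of a product]
= ((a^(-48) · a^(-144)) / (a^(-48))) · ((a^3)^4)    [power of a power]
= (a^(-192) / (a^(-48))) · ((a^3)^4)    [product of powers]
= a^(-144) · ((a^3)^4)    [quotient of powers]
= a^(-144) · a^12    [power of a power]
= a^(-132)    [product of powers]

a^(-132)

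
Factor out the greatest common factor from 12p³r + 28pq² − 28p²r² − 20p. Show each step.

4p(3p²r + 7q² − 7pr² − 5)

12p³r + 28pq² − 28p²r² − 20p
= 4(3p³r + 7pq² − 7p²r² − 5p)    [factor out 4]
= 4p(3p²r + 7q² − 7pr² − 5)    [factor out p]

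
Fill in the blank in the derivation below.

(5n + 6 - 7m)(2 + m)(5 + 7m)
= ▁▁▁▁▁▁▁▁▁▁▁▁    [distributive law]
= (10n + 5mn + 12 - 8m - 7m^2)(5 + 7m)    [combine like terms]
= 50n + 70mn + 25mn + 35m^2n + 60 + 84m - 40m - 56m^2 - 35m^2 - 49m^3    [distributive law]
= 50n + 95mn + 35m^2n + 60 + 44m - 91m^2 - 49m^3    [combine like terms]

By distributive law:

(10n + 5mn + 12 + 6m - 14m - 7m^2)(5 + 7m)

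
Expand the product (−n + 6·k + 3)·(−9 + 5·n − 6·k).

(−n + 6·k + 3)·(−9 + 5·n − 6·k)
= 9·n − 5·n^2 + 6·k·n − 54·k + 30·k·n − 36·k^2 − 27 + 15·n − 18·k    [distributive law]
= 24·n − 5·n^2 + 36·k·n − 72·k − 36·k^2 − 27    [combine like terms]

24·n − 5·n^2 + 36·k·n − 72·k − 36·k^2 − 27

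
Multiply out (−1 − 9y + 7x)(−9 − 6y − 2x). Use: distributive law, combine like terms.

9 + 87y − 61x + 54y^2 − 24xy − 14x^2

(−1 − 9y + 7x)(−9 − 6y − 2x)
= 9 + 6y + 2x + 81y + 54y^2 + 18xy − 63x − 42xy − 14x^2    [distributive law]
= 9 + 87y − 61x + 54y^2 − 24xy − 14x^2    [combine like terms]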